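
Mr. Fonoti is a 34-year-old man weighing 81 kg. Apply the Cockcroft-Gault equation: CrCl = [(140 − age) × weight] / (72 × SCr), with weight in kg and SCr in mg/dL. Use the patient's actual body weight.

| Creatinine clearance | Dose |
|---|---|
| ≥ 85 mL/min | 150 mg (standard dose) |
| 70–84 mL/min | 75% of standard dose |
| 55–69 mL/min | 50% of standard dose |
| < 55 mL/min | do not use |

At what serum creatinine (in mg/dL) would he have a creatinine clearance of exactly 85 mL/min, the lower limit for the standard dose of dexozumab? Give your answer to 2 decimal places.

1.40 mg/dL

Standard dose requires CrCl ≥ 85 mL/min.
Set (140 − 34) × 81 / (72 × SCr) = 85
SCr = (140 − 34) × 81 / (72 × 85) = 1.403 mg/dL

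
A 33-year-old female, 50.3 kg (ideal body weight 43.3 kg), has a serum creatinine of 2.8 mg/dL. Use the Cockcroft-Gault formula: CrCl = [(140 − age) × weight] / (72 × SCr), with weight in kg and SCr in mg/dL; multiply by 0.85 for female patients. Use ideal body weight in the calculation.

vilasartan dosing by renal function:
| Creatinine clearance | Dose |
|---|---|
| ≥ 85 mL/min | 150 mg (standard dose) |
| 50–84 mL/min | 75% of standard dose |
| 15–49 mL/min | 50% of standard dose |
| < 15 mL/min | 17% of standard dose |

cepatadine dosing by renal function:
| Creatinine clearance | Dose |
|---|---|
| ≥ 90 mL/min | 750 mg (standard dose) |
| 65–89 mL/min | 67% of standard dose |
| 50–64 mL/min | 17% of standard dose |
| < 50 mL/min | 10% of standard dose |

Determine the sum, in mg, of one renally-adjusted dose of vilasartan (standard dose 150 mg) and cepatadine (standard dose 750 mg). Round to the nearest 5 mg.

CrCl = (140 − 33) × 43.3 / (72 × 2.8) × 0.85 = 4633.1 / 201.60 × 0.85 ≈ 19.5 mL/min
CrCl ≈ 20 mL/min.
vilasartan: 15–49 mL/min → 50% of 150 mg = 75 mg.
cepatadine: < 50 mL/min → 10% of 750 mg = 75 mg.
Total = 75 + 75 = 150 mg.

150 mg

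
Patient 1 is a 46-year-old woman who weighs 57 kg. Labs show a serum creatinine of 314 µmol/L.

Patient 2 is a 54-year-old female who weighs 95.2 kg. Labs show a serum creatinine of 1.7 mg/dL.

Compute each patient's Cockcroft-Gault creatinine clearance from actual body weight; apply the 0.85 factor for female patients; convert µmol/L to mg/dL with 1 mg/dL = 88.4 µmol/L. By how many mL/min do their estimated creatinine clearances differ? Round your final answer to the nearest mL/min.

39 mL/min

Patient 1: SCr = 314 / 88.4 = 3.552 mg/dL
Patient 1: CrCl = (140 − 46) × 57 / (72 × 3.552) × 0.85 = 5358.0 / 255.74 × 0.85 ≈ 17.8 mL/min
Patient 2: CrCl = (140 − 54) × 95.2 / (72 × 1.7) × 0.85 = 8187.2 / 122.40 × 0.85 ≈ 56.9 mL/min
|17.8 − 56.9| = 39.1 mL/min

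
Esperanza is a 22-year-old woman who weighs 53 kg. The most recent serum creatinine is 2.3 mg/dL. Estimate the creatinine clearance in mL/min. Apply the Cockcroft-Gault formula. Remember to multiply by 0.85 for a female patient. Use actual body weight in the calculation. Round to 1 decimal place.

CrCl = (140 − 22) × 53 / (72 × 2.3) × 0.85 = 6254.0 / 165.60 × 0.85 ≈ 32.1 mL/min

32.1 mL/min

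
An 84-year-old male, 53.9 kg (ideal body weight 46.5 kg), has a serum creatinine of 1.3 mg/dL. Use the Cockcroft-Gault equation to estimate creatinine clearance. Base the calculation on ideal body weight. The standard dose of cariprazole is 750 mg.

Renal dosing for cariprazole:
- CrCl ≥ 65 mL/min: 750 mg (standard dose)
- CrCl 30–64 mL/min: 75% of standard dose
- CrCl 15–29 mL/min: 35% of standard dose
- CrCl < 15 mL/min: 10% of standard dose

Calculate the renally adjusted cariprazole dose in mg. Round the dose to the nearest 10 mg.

260 mg

CrCl = (140 − 84) × 46.5 / (72 × 1.3) = 2604.0 / 93.60 ≈ 27.8 mL/min
CrCl ≈ 28 mL/min → bracket 15–29 mL/min.
35% of 750 mg = 262.5 mg → 260 mg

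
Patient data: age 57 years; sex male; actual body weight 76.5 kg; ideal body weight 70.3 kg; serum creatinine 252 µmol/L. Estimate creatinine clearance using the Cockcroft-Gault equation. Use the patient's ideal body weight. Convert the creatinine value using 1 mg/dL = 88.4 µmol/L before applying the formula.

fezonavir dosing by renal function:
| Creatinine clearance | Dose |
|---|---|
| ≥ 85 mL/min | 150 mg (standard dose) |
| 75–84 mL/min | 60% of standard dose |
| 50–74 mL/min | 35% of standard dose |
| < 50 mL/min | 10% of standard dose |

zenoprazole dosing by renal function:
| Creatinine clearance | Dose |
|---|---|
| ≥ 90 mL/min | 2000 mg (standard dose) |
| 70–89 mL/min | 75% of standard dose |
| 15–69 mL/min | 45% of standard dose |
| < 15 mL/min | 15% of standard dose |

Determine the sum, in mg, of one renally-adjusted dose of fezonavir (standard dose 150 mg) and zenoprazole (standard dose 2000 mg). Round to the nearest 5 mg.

SCr = 252 / 88.4 = 2.851 mg/dL
CrCl = (140 − 57) × 70.3 / (72 × 2.851) = 5834.9 / 205.27 ≈ 28.4 mL/min
CrCl ≈ 28 mL/min.
fezonavir: < 50 mL/min → 10% of 150 mg = 15 mg.
zenoprazole: 15–69 mL/min → 45% of 2000 mg = 900 mg.
Total = 15 + 900 = 915 mg.

915 mg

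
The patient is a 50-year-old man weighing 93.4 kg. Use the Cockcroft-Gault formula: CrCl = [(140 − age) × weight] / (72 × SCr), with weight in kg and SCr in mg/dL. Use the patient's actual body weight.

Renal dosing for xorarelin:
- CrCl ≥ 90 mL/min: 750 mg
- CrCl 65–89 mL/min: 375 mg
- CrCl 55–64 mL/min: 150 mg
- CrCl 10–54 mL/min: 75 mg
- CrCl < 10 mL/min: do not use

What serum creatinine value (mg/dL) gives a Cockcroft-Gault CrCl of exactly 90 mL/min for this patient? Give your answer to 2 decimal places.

Standard dose requires CrCl ≥ 90 mL/min.
Set (140 − 50) × 93.4 / (72 × SCr) = 90
SCr = (140 − 50) × 93.4 / (72 × 90) = 1.297 mg/dL

1.30 mg/dL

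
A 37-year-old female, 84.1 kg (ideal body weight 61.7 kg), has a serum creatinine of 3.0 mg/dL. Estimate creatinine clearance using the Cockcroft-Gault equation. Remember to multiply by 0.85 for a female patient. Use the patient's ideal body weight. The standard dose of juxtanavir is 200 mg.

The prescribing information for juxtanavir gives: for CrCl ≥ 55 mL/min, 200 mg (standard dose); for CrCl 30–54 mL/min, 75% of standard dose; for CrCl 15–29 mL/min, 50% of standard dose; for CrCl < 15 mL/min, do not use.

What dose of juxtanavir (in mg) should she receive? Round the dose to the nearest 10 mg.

100 mg

CrCl = (140 − 37) × 61.7 / (72 × 3) × 0.85 = 6355.1 / 216.00 × 0.85 ≈ 25.0 mL/min
CrCl ≈ 25 mL/min → bracket 15–29 mL/min.
50% of 200 mg = 100 mg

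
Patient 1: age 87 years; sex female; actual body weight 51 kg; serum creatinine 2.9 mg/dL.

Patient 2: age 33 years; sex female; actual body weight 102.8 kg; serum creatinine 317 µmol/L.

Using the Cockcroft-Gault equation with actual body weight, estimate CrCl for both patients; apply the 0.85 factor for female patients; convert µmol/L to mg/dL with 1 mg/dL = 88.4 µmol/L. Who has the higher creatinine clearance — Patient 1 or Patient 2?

Patient 2

Patient 1: CrCl = (140 − 87) × 51 / (72 × 2.9) × 0.85 = 2703.0 / 208.80 × 0.85 ≈ 11.0 mL/min
Patient 2: SCr = 317 / 88.4 = 3.586 mg/dL
Patient 2: CrCl = (140 − 33) × 102.8 / (72 × 3.586) × 0.85 = 10999.6 / 258.19 × 0.85 ≈ 36.2 mL/min
11.0 vs 36.2 mL/min → Patient 2 is higher.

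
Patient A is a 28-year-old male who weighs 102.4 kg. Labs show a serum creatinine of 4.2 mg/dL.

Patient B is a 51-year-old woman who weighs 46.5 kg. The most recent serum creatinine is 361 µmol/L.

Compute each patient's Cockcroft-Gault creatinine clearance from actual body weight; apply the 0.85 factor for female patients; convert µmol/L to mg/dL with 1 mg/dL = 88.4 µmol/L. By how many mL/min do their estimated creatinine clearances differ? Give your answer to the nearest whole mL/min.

Patient A: CrCl = (140 − 28) × 102.4 / (72 × 4.2) = 11468.8 / 302.40 ≈ 37.9 mL/min
Patient B: SCr = 361 / 88.4 = 4.084 mg/dL
Patient B: CrCl = (140 − 51) × 46.5 / (72 × 4.084) × 0.85 = 4138.5 / 294.05 × 0.85 ≈ 12.0 mL/min
|37.9 − 12.0| = 25.9 mL/min

26 mL/min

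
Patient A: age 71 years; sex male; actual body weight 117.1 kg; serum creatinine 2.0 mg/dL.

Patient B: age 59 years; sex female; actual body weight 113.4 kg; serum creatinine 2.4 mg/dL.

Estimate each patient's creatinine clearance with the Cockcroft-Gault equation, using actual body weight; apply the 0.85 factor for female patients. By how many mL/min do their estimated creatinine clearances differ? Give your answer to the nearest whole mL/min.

11 mL/min

Patient A: CrCl = (140 − 71) × 117.1 / (72 × 2) = 8079.9 / 144.00 ≈ 56.1 mL/min
Patient B: CrCl = (140 − 59) × 113.4 / (72 × 2.4) × 0.85 = 9185.4 / 172.80 × 0.85 ≈ 45.2 mL/min
|56.1 − 45.2| = 10.9 mL/min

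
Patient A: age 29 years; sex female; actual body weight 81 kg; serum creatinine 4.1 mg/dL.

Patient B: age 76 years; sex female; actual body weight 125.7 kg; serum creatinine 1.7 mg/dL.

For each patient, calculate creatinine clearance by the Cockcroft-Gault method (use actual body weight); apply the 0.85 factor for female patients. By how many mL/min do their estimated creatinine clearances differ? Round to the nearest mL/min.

Patient A: CrCl = (140 − 29) × 81 / (72 × 4.1) × 0.85 = 8991.0 / 295.20 × 0.85 ≈ 25.9 mL/min
Patient B: CrCl = (140 − 76) × 125.7 / (72 × 1.7) × 0.85 = 8044.8 / 122.40 × 0.85 ≈ 55.9 mL/min
|25.9 − 55.9| = 30.0 mL/min

30 mL/min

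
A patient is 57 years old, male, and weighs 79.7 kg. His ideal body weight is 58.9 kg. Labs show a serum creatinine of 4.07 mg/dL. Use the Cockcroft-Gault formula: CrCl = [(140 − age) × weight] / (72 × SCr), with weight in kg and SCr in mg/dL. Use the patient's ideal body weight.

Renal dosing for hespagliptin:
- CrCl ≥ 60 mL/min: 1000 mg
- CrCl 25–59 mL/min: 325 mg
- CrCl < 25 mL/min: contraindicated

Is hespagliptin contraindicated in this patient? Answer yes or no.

CrCl = (140 − 57) × 58.9 / (72 × 4.07) = 4888.7 / 293.04 ≈ 16.7 mL/min
CrCl ≈ 17 mL/min, which is < 25 mL/min.

yes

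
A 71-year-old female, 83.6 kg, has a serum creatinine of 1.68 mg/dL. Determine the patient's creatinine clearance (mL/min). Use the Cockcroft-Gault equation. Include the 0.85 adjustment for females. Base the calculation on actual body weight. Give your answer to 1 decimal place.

CrCl = (140 − 71) × 83.6 / (72 × 1.68) × 0.85 = 5768.4 / 120.96 × 0.85 ≈ 40.5 mL/min

40.5 mL/min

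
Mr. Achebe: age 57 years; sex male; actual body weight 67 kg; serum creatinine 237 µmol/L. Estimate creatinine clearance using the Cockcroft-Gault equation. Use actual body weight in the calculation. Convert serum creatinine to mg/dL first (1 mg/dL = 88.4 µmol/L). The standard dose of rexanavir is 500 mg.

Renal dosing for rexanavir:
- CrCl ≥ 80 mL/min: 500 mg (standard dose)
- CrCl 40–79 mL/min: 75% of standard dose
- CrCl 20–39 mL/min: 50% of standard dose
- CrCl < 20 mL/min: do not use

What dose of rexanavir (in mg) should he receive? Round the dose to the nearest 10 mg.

SCr = 237 / 88.4 = 2.681 mg/dL
CrCl = (140 − 57) × 67 / (72 × 2.681) = 5561.0 / 193.03 ≈ 28.8 mL/min
CrCl ≈ 29 mL/min → bracket 20–39 mL/min.
50% of 500 mg = 250 mg

250 mg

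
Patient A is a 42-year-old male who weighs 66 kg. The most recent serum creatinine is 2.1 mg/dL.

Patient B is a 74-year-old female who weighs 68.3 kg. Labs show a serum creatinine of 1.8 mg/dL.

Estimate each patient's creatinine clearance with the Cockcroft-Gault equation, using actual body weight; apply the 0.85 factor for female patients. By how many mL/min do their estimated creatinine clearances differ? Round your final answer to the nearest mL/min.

13 mL/min

Patient A: CrCl = (140 − 42) × 66 / (72 × 2.1) = 6468.0 / 151.20 ≈ 42.8 mL/min
Patient B: CrCl = (140 − 74) × 68.3 / (72 × 1.8) × 0.85 = 4507.8 / 129.60 × 0.85 ≈ 29.6 mL/min
|42.8 − 29.6| = 13.2 mL/min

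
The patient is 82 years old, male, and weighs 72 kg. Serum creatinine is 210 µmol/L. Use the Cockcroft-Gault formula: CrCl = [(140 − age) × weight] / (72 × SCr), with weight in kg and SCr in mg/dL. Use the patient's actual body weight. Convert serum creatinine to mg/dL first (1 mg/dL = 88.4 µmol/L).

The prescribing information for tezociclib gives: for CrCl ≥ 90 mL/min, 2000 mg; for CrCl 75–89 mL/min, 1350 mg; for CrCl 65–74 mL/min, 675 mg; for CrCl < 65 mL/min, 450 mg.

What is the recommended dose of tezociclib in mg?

450 mg

SCr = 210 / 88.4 = 2.376 mg/dL
CrCl = (140 − 82) × 72 / (72 × 2.376) = 4176.0 / 171.07 ≈ 24.4 mL/min
CrCl ≈ 24 mL/min → bracket < 65 mL/min.
Dose for this bracket: 450 mg.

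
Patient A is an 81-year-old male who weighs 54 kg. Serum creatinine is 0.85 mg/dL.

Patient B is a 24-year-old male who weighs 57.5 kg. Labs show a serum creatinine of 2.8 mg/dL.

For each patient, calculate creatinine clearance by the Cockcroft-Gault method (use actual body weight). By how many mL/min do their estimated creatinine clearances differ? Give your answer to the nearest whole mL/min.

19 mL/min

Patient A: CrCl = (140 − 81) × 54 / (72 × 0.85) = 3186.0 / 61.20 ≈ 52.1 mL/min
Patient B: CrCl = (140 − 24) × 57.5 / (72 × 2.8) = 6670.0 / 201.60 ≈ 33.1 mL/min
|52.1 − 33.1| = 19.0 mL/min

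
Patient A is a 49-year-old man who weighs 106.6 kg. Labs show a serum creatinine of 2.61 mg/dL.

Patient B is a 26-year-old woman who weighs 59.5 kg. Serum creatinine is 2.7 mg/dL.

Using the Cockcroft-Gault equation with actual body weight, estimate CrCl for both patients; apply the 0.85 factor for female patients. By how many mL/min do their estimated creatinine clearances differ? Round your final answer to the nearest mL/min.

Patient A: CrCl = (140 − 49) × 106.6 / (72 × 2.61) = 9700.6 / 187.92 ≈ 51.6 mL/min
Patient B: CrCl = (140 − 26) × 59.5 / (72 × 2.7) × 0.85 = 6783.0 / 194.40 × 0.85 ≈ 29.7 mL/min
|51.6 − 29.7| = 21.9 mL/min

22 mL/min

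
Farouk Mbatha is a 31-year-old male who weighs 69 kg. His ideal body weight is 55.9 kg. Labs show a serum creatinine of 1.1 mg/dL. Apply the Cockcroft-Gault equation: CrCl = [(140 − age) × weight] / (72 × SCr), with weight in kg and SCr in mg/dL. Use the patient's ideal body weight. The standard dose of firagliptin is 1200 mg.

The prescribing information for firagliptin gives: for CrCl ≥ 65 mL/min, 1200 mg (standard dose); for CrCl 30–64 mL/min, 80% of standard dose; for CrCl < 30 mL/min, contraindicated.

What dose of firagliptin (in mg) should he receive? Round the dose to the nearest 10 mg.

1200 mg

CrCl = (140 − 31) × 55.9 / (72 × 1.1) = 6093.1 / 79.20 ≈ 76.9 mL/min
CrCl ≈ 77 mL/min → bracket ≥ 65 mL/min.
100% of 1200 mg = 1200 mg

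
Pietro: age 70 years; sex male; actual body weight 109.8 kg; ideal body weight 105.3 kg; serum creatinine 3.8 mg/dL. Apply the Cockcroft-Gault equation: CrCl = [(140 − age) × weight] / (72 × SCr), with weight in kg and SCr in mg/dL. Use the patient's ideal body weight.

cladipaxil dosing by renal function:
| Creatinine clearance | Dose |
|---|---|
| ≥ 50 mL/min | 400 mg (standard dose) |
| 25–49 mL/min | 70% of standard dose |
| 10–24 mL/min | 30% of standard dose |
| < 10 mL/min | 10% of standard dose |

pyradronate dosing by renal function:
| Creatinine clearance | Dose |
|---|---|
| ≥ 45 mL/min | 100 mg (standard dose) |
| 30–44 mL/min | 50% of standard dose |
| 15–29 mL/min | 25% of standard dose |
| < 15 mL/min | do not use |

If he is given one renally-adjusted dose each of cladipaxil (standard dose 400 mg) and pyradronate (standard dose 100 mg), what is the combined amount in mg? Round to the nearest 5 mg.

CrCl = (140 − 70) × 105.3 / (72 × 3.8) = 7371.0 / 273.60 ≈ 26.9 mL/min
CrCl ≈ 27 mL/min.
cladipaxil: 25–49 mL/min → 70% of 400 mg = 280 mg.
pyradronate: 15–29 mL/min → 25% of 100 mg = 25 mg.
Total = 280 + 25 = 305 mg.

305 mg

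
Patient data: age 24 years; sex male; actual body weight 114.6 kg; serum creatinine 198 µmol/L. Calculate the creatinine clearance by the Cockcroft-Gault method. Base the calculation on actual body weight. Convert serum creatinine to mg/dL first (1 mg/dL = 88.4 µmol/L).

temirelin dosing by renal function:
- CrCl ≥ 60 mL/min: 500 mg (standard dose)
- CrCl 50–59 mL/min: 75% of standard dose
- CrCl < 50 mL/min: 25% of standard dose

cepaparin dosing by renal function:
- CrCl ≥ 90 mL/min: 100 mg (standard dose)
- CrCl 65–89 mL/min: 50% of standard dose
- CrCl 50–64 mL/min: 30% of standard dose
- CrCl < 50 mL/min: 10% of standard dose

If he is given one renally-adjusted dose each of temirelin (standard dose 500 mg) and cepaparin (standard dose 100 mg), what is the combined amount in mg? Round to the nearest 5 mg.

550 mg

SCr = 198 / 88.4 = 2.24 mg/dL
CrCl = (140 − 24) × 114.6 / (72 × 2.24) = 13293.6 / 161.28 ≈ 82.4 mL/min
CrCl ≈ 82 mL/min.
temirelin: ≥ 60 mL/min → 100% of 500 mg = 500 mg.
cepaparin: 65–89 mL/min → 50% of 100 mg = 50 mg.
Total = 500 + 50 = 550 mg.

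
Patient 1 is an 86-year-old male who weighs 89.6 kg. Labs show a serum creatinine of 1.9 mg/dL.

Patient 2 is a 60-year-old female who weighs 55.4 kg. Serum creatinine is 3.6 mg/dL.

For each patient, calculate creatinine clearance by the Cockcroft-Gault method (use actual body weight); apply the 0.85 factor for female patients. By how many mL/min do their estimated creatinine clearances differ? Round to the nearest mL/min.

21 mL/min

Patient 1: CrCl = (140 − 86) × 89.6 / (72 × 1.9) = 4838.4 / 136.80 ≈ 35.4 mL/min
Patient 2: CrCl = (140 − 60) × 55.4 / (72 × 3.6) × 0.85 = 4432.0 / 259.20 × 0.85 ≈ 14.5 mL/min
|35.4 − 14.5| = 20.9 mL/min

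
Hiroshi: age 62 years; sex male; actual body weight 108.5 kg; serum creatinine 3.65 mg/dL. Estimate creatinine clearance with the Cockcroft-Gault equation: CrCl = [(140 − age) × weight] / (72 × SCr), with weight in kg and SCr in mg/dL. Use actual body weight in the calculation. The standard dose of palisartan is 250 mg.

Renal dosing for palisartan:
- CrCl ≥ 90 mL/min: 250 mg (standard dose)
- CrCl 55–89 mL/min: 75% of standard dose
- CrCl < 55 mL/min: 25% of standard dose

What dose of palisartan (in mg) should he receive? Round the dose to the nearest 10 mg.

60 mg

CrCl = (140 − 62) × 108.5 / (72 × 3.65) = 8463.0 / 262.80 ≈ 32.2 mL/min
CrCl ≈ 32 mL/min → bracket < 55 mL/min.
25% of 250 mg = 62.5 mg → 60 mg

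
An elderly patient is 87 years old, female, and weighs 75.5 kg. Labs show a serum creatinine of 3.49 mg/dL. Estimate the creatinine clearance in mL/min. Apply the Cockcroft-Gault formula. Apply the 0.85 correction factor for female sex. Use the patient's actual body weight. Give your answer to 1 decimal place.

13.5 mL/min

CrCl = (140 − 87) × 75.5 / (72 × 3.49) × 0.85 = 4001.5 / 251.28 × 0.85 ≈ 13.5 mL/min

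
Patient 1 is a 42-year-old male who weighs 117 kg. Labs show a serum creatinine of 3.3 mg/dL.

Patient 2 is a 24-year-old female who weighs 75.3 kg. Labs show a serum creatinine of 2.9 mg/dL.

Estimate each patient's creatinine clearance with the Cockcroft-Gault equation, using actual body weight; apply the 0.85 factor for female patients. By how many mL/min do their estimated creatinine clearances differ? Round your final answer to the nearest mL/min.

13 mL/min

Patient 1: CrCl = (140 − 42) × 117 / (72 × 3.3) = 11466.0 / 237.60 ≈ 48.3 mL/min
Patient 2: CrCl = (140 − 24) × 75.3 / (72 × 2.9) × 0.85 = 8734.8 / 208.80 × 0.85 ≈ 35.6 mL/min
|48.3 − 35.6| = 12.7 mL/min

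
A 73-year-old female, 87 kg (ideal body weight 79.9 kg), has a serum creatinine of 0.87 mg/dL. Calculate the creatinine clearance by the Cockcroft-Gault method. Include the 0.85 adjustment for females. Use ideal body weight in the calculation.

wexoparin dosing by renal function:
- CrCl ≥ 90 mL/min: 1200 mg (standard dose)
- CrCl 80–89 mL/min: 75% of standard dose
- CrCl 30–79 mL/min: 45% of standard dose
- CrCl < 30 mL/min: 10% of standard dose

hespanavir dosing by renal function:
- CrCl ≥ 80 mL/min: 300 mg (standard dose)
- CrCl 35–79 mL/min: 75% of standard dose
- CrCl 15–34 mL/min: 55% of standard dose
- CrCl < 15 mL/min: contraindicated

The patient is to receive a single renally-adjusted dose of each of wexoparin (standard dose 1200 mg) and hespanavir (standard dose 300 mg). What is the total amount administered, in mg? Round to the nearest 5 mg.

CrCl = (140 − 73) × 79.9 / (72 × 0.87) × 0.85 = 5353.3 / 62.64 × 0.85 ≈ 72.6 mL/min
CrCl ≈ 73 mL/min.
wexoparin: 30–79 mL/min → 45% of 1200 mg = 540 mg.
hespanavir: 35–79 mL/min → 75% of 300 mg = 225 mg.
Total = 540 + 225 = 765 mg.

765 mg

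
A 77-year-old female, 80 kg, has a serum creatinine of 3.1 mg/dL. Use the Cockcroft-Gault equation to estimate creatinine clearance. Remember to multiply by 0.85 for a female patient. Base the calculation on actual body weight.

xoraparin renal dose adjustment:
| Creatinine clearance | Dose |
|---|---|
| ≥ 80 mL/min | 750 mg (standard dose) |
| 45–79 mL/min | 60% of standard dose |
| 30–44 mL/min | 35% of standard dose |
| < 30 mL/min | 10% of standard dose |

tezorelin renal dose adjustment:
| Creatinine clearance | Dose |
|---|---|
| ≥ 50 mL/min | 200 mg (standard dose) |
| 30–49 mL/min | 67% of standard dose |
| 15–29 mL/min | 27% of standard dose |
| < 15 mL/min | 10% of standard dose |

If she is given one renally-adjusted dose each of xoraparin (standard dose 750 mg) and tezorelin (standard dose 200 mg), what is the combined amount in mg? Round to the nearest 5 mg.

CrCl = (140 − 77) × 80 / (72 × 3.1) × 0.85 = 5040.0 / 223.20 × 0.85 ≈ 19.2 mL/min
CrCl ≈ 19 mL/min.
xoraparin: < 30 mL/min → 10% of 750 mg = 75 mg.
tezorelin: 15–29 mL/min → 27% of 200 mg = 54 mg.
Total = 75 + 54 = 129 mg.

130 mg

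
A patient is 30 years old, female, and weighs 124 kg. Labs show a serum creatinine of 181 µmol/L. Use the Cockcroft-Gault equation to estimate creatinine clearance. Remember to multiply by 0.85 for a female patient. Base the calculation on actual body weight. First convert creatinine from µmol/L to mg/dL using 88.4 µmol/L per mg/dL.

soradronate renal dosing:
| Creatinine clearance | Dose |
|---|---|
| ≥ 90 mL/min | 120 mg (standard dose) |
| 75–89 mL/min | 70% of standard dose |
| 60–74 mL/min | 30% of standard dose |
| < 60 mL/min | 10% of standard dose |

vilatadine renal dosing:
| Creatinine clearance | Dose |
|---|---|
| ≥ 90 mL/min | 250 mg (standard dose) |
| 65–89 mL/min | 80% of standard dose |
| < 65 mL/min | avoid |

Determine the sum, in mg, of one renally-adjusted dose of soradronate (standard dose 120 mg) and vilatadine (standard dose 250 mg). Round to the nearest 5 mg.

285 mg

SCr = 181 / 88.4 = 2.048 mg/dL
CrCl = (140 − 30) × 124 / (72 × 2.048) × 0.85 = 13640.0 / 147.46 × 0.85 ≈ 78.6 mL/min
CrCl ≈ 79 mL/min.
soradronate: 75–89 mL/min → 70% of 120 mg = 84 mg.
vilatadine: 65–89 mL/min → 80% of 250 mg = 200 mg.
Total = 84 + 200 = 284 mg.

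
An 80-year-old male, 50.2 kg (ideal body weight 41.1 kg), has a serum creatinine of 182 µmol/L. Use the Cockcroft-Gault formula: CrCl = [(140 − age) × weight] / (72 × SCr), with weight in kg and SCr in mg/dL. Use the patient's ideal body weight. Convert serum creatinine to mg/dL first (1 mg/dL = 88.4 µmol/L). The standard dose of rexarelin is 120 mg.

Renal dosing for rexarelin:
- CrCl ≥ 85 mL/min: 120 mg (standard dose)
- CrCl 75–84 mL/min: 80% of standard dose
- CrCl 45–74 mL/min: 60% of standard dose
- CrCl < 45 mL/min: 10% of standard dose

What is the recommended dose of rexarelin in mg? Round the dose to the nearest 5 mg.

10 mg

SCr = 182 / 88.4 = 2.059 mg/dL
CrCl = (140 − 80) × 41.1 / (72 × 2.059) = 2466.0 / 148.25 ≈ 16.6 mL/min
CrCl ≈ 17 mL/min → bracket < 45 mL/min.
10% of 120 mg = 12 mg → 10 mg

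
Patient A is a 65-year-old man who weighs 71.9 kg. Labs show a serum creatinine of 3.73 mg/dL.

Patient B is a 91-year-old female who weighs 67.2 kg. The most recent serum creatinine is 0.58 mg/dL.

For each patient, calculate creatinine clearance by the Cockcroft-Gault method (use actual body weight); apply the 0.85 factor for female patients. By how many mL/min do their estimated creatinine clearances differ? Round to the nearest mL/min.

47 mL/min

Patient A: CrCl = (140 − 65) × 71.9 / (72 × 3.73) = 5392.5 / 268.56 ≈ 20.1 mL/min
Patient B: CrCl = (140 − 91) × 67.2 / (72 × 0.58) × 0.85 = 3292.8 / 41.76 × 0.85 ≈ 67.0 mL/min
|20.1 − 67.0| = 46.9 mL/min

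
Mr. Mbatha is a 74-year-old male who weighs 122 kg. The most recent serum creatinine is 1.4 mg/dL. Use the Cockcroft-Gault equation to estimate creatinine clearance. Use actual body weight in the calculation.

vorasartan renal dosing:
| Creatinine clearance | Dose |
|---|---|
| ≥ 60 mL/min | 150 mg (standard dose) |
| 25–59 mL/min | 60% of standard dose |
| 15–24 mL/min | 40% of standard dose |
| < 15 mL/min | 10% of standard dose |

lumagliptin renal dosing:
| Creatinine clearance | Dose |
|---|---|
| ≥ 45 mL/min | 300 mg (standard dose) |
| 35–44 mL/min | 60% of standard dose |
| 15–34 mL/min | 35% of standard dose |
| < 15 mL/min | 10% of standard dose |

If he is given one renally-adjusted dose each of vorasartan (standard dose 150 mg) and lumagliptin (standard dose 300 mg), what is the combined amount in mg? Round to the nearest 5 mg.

450 mg

CrCl = (140 − 74) × 122 / (72 × 1.4) = 8052.0 / 100.80 ≈ 79.9 mL/min
CrCl ≈ 80 mL/min.
vorasartan: ≥ 60 mL/min → 100% of 150 mg = 150 mg.
lumagliptin: ≥ 45 mL/min → 100% of 300 mg = 300 mg.
Total = 150 + 300 = 450 mg.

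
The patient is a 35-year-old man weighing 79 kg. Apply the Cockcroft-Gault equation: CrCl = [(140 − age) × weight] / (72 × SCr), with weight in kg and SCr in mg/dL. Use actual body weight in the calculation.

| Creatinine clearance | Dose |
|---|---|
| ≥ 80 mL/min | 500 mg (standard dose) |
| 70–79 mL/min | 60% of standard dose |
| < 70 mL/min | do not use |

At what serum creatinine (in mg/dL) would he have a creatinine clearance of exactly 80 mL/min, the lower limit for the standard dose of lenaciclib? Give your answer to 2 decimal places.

1.44 mg/dL

Standard dose requires CrCl ≥ 80 mL/min.
Set (140 − 35) × 79 / (72 × SCr) = 80
SCr = (140 − 35) × 79 / (72 × 80) = 1.440 mg/dL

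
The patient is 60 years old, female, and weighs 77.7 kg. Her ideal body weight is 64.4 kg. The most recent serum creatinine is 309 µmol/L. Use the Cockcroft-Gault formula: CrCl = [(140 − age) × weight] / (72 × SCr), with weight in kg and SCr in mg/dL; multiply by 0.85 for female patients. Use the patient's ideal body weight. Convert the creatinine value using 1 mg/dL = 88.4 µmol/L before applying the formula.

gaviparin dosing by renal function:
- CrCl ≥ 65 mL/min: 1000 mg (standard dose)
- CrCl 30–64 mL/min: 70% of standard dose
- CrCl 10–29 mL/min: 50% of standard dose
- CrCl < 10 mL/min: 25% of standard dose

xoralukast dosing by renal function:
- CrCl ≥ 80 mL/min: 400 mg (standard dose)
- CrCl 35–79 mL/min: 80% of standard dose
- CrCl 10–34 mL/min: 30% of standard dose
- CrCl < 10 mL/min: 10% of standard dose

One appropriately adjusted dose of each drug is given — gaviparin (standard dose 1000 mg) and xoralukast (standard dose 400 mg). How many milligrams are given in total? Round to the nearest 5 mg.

SCr = 309 / 88.4 = 3.495 mg/dL
CrCl = (140 − 60) × 64.4 / (72 × 3.495) × 0.85 = 5152.0 / 251.64 × 0.85 ≈ 17.4 mL/min
CrCl ≈ 17 mL/min.
gaviparin: 10–29 mL/min → 50% of 1000 mg = 500 mg.
xoralukast: 10–34 mL/min → 30% of 400 mg = 120 mg.
Total = 500 + 120 = 620 mg.

620 mg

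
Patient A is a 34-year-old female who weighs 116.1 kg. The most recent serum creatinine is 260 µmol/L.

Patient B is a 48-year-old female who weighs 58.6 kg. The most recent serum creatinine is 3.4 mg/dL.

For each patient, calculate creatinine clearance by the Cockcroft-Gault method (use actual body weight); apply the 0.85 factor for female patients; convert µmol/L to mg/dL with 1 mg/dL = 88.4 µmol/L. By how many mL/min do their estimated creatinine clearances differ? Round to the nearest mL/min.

Patient A: SCr = 260 / 88.4 = 2.941 mg/dL
Patient A: CrCl = (140 − 34) × 116.1 / (72 × 2.941) × 0.85 = 12306.6 / 211.75 × 0.85 ≈ 49.4 mL/min
Patient B: CrCl = (140 − 48) × 58.6 / (72 × 3.4) × 0.85 = 5391.2 / 244.80 × 0.85 ≈ 18.7 mL/min
|49.4 − 18.7| = 30.7 mL/min

31 mL/min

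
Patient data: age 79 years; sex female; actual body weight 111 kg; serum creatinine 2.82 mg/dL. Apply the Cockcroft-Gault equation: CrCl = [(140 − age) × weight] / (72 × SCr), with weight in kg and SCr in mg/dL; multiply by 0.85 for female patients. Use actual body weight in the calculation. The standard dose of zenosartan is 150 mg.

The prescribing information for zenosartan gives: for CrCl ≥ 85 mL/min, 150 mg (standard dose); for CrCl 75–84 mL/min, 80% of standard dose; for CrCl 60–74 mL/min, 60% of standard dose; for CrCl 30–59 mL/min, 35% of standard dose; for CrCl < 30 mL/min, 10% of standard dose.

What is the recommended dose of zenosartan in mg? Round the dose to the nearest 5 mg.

CrCl = (140 − 79) × 111 / (72 × 2.82) × 0.85 = 6771.0 / 203.04 × 0.85 ≈ 28.3 mL/min
CrCl ≈ 28 mL/min → bracket < 30 mL/min.
10% of 150 mg = 15 mg

15 mg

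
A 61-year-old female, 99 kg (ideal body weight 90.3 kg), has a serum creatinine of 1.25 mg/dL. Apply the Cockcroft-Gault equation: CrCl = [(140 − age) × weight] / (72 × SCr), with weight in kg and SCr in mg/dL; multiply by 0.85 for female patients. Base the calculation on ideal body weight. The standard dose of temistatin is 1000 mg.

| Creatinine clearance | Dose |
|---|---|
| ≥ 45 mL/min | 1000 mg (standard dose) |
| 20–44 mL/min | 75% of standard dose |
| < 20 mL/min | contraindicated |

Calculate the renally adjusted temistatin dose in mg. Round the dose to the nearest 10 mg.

1000 mg

CrCl = (140 − 61) × 90.3 / (72 × 1.25) × 0.85 = 7133.7 / 90.00 × 0.85 ≈ 67.4 mL/min
CrCl ≈ 67 mL/min → bracket ≥ 45 mL/min.
100% of 1000 mg = 1000 mg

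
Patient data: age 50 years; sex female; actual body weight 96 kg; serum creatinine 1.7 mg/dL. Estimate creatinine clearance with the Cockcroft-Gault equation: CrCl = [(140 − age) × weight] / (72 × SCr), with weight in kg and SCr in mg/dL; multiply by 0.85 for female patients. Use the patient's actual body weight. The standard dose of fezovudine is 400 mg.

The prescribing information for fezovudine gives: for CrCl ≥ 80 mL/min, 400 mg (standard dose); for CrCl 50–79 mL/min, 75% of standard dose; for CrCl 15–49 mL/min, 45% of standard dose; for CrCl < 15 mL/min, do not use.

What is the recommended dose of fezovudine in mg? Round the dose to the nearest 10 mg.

300 mg

CrCl = (140 − 50) × 96 / (72 × 1.7) × 0.85 = 8640.0 / 122.40 × 0.85 ≈ 60.0 mL/min
CrCl ≈ 60 mL/min → bracket 50–79 mL/min.
75% of 400 mg = 300 mg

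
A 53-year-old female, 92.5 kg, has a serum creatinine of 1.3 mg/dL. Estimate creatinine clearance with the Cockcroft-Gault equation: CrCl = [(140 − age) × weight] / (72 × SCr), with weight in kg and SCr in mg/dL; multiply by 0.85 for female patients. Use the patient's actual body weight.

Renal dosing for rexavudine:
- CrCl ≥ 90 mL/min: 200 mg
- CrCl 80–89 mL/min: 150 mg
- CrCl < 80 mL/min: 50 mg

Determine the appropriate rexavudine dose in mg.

50 mg

CrCl = (140 − 53) × 92.5 / (72 × 1.3) × 0.85 = 8047.5 / 93.60 × 0.85 ≈ 73.1 mL/min
CrCl ≈ 73 mL/min → bracket < 80 mL/min.
Dose for this bracket: 50 mg.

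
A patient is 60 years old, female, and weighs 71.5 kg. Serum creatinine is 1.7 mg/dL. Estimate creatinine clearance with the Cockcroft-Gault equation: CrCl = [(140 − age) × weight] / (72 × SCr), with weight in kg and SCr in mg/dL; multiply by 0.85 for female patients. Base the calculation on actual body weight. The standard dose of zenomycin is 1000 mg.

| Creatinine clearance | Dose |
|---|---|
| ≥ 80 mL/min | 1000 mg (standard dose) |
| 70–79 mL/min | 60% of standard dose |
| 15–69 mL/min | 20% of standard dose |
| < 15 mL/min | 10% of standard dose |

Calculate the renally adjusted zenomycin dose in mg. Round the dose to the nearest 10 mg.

200 mg

CrCl = (140 − 60) × 71.5 / (72 × 1.7) × 0.85 = 5720.0 / 122.40 × 0.85 ≈ 39.7 mL/min
CrCl ≈ 40 mL/min → bracket 15–69 mL/min.
20% of 1000 mg = 200 mg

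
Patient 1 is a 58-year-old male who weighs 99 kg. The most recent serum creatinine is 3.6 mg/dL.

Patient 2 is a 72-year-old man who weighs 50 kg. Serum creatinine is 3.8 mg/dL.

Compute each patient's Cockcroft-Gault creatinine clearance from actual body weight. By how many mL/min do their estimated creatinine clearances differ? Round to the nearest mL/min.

19 mL/min

Patient 1: CrCl = (140 − 58) × 99 / (72 × 3.6) = 8118.0 / 259.20 ≈ 31.3 mL/min
Patient 2: CrCl = (140 − 72) × 50 / (72 × 3.8) = 3400.0 / 273.60 ≈ 12.4 mL/min
|31.3 − 12.4| = 18.9 mL/min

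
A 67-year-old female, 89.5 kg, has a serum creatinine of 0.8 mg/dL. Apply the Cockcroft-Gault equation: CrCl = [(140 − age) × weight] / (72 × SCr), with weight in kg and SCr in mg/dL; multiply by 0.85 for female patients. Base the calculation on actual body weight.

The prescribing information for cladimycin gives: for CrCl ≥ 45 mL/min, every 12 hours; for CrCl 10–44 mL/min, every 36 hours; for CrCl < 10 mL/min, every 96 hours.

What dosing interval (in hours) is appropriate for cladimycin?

CrCl = (140 − 67) × 89.5 / (72 × 0.8) × 0.85 = 6533.5 / 57.60 × 0.85 ≈ 96.4 mL/min
CrCl ≈ 96 mL/min → bracket ≥ 45 mL/min → every 12 hours.

every 12 hours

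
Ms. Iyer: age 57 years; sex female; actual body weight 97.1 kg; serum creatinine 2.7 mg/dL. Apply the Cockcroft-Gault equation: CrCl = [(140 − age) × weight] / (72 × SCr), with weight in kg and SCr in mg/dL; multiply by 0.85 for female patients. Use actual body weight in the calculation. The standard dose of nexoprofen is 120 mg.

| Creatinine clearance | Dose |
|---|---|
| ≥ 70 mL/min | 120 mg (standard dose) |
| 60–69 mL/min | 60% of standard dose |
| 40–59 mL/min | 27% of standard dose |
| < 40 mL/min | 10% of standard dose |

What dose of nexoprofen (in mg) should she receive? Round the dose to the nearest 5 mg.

10 mg

CrCl = (140 − 57) × 97.1 / (72 × 2.7) × 0.85 = 8059.3 / 194.40 × 0.85 ≈ 35.2 mL/min
CrCl ≈ 35 mL/min → bracket < 40 mL/min.
10% of 120 mg = 12 mg → 10 mg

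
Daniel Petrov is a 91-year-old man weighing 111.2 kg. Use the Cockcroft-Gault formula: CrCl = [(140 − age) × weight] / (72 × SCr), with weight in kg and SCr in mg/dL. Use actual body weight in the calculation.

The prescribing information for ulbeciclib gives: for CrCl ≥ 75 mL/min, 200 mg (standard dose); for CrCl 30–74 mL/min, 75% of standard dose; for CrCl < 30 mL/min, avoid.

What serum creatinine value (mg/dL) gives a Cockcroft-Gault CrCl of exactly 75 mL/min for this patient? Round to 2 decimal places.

1.01 mg/dL

Standard dose requires CrCl ≥ 75 mL/min.
Set (140 − 91) × 111.2 / (72 × SCr) = 75
SCr = (140 − 91) × 111.2 / (72 × 75) = 1.009 mg/dL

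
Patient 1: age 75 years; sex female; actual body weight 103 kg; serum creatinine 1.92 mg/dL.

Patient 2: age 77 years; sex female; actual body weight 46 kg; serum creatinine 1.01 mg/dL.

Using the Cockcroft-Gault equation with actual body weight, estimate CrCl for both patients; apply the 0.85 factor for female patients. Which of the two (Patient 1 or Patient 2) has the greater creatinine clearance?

Patient 1

Patient 1: CrCl = (140 − 75) × 103 / (72 × 1.92) × 0.85 = 6695.0 / 138.24 × 0.85 ≈ 41.2 mL/min
Patient 2: CrCl = (140 − 77) × 46 / (72 × 1.01) × 0.85 = 2898.0 / 72.72 × 0.85 ≈ 33.9 mL/min
41.2 vs 33.9 mL/min → Patient 1 is higher.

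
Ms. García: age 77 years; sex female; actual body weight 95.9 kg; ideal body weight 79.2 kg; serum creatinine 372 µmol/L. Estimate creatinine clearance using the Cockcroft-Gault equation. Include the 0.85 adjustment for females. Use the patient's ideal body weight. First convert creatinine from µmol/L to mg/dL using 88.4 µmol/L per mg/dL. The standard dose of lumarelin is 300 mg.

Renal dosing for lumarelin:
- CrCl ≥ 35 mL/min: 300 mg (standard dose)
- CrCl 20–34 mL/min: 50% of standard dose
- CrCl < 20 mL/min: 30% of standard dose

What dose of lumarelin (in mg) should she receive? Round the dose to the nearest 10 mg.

SCr = 372 / 88.4 = 4.208 mg/dL
CrCl = (140 − 77) × 79.2 / (72 × 4.208) × 0.85 = 4989.6 / 302.98 × 0.85 ≈ 14.0 mL/min
CrCl ≈ 14 mL/min → bracket < 20 mL/min.
30% of 300 mg = 90 mg

90 mg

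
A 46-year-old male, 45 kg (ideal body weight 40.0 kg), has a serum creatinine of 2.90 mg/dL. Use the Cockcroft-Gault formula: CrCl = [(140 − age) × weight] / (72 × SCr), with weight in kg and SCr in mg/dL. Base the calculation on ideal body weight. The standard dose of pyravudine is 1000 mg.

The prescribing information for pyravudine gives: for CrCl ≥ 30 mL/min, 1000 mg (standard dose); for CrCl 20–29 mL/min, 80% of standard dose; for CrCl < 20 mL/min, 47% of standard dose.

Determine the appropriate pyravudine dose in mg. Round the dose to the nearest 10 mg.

470 mg

CrCl = (140 − 46) × 40 / (72 × 2.9) = 3760.0 / 208.80 ≈ 18.0 mL/min
CrCl ≈ 18 mL/min → bracket < 20 mL/min.
47% of 1000 mg = 470 mg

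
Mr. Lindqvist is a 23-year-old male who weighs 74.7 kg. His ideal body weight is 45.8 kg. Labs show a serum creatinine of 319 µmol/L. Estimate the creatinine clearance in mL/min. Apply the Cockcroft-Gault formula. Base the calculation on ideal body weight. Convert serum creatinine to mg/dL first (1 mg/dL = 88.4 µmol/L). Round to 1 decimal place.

20.6 mL/min

SCr = 319 / 88.4 = 3.609 mg/dL
CrCl = (140 − 23) × 45.8 / (72 × 3.609) = 5358.6 / 259.85 ≈ 20.6 mL/min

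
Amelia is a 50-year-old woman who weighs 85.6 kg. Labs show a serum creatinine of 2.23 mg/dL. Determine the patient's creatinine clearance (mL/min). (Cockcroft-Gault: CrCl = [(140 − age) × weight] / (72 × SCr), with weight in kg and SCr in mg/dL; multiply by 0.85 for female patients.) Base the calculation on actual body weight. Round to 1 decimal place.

40.8 mL/min

CrCl = (140 − 50) × 85.6 / (72 × 2.23) × 0.85 = 7704.0 / 160.56 × 0.85 ≈ 40.8 mL/min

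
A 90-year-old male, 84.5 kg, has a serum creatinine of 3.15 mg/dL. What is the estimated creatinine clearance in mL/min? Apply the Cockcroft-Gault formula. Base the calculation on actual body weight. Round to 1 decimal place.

18.6 mL/min

CrCl = (140 − 90) × 84.5 / (72 × 3.15) = 4225.0 / 226.80 ≈ 18.6 mL/min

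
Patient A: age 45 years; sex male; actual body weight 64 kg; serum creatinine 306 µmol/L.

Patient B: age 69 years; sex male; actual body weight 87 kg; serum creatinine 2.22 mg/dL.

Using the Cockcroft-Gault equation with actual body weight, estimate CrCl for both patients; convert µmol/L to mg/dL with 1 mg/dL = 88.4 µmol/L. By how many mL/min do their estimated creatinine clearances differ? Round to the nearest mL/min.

14 mL/min

Patient A: SCr = 306 / 88.4 = 3.462 mg/dL
Patient A: CrCl = (140 − 45) × 64 / (72 × 3.462) = 6080.0 / 249.26 ≈ 24.4 mL/min
Patient B: CrCl = (140 − 69) × 87 / (72 × 2.22) = 6177.0 / 159.84 ≈ 38.6 mL/min
|24.4 − 38.6| = 14.2 mL/min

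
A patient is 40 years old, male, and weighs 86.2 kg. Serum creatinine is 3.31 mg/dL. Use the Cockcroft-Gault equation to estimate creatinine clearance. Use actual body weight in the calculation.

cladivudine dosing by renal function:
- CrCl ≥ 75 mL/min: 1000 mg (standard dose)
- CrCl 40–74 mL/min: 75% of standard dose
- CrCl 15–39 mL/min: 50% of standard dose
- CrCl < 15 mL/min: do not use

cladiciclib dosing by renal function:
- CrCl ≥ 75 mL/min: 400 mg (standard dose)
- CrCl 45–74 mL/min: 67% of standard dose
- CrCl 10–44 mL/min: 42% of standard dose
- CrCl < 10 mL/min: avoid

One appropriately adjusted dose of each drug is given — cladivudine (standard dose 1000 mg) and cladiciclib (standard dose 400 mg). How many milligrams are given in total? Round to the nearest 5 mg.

670 mg

CrCl = (140 − 40) × 86.2 / (72 × 3.31) = 8620.0 / 238.32 ≈ 36.2 mL/min
CrCl ≈ 36 mL/min.
cladivudine: 15–39 mL/min → 50% of 1000 mg = 500 mg.
cladiciclib: 10–44 mL/min → 42% of 400 mg = 168 mg.
Total = 500 + 168 = 668 mg.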